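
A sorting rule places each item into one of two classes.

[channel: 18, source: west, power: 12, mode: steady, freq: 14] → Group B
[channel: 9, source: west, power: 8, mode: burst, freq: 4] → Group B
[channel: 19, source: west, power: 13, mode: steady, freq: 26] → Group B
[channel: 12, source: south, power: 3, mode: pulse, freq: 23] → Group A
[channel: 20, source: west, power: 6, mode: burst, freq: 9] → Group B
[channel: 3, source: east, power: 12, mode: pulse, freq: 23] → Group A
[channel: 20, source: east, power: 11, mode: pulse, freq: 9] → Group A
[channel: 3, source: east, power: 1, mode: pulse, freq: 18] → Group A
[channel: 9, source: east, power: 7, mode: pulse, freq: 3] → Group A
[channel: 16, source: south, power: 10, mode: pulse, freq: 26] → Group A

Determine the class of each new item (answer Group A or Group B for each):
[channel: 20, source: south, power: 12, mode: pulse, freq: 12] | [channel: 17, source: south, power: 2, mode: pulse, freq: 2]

Group A, Group A

All 'Group A' examples share one property — mode is pulse — and every 'Group B' example lacks it.
[channel: 20, source: south, power: 12, mode: pulse, freq: 12] → mode is pulse → Group A. [channel: 17, source: south, power: 2, mode: pulse, freq: 2] → mode is pulse → Group A.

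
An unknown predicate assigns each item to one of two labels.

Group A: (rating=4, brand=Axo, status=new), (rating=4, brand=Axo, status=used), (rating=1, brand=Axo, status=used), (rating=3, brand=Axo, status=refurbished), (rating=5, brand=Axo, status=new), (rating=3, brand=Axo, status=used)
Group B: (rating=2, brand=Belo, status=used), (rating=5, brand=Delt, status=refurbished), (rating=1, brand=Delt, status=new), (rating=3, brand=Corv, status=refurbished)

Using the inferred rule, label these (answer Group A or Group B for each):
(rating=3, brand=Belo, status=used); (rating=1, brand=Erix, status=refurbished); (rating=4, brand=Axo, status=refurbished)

The distinguishing property — brand is Axo — holds for all the 'Group A' cases and none of the 'Group B' cases.
(rating=3, brand=Belo, status=used) — brand is Belo, hence Group B.
(rating=1, brand=Erix, status=refurbished) — brand is Erix, hence Group B.
(rating=4, brand=Axo, status=refurbished) — brand is Axo, hence Group A.

Group B, Group B, Group A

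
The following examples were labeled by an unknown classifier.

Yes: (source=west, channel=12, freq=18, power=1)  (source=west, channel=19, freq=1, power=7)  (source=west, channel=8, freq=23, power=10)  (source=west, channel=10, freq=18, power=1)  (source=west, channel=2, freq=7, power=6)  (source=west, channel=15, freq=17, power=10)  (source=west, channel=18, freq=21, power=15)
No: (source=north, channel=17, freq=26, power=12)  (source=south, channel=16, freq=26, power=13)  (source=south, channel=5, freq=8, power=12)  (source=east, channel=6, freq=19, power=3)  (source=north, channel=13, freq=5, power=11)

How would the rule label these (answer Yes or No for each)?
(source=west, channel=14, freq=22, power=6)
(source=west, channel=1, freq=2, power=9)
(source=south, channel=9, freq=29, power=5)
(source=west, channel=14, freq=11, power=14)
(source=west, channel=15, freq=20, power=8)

Yes, Yes, No, Yes, Yes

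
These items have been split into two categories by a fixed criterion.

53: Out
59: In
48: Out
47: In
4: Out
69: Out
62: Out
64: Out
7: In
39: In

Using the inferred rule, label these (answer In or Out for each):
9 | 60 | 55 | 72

The pattern is that an item is 'In' exactly when: ≡ 3 (mod 4).

Out, Out, In, Out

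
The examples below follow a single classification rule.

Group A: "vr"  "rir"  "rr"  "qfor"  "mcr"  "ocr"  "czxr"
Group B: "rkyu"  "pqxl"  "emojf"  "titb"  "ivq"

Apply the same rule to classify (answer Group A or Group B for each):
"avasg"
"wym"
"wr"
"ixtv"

The simplest hypothesis consistent with all the labels is: ends with 'r'.
Group B: "avasg", since ends with 'g'. Group B: "wym", since ends with 'm'. Group A: "wr", since ends with 'r'. Group B: "ixtv", since ends with 'v'.

Group B, Group B, Group A, Group B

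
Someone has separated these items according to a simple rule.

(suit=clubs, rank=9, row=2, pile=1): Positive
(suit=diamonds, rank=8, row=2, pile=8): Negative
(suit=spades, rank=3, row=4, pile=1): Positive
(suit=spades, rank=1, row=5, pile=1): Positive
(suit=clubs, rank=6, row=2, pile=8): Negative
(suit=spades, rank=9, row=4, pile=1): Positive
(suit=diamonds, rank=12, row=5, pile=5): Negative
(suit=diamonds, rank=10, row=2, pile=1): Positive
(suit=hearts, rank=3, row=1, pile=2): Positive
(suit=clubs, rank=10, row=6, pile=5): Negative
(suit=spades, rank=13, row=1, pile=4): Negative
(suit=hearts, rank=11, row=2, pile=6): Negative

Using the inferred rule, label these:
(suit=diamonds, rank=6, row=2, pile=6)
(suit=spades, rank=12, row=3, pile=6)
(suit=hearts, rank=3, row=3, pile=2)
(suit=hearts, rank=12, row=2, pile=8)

Every 'Positive' example satisfies: pile ≤ 2. None of the 'Negative' examples do.
(suit=diamonds, rank=6, row=2, pile=6): pile = 6, does not pass → Negative.
(suit=spades, rank=12, row=3, pile=6): pile = 6, does not pass → Negative.
(suit=hearts, rank=3, row=3, pile=2): pile = 2, has this property → Positive.
(suit=hearts, rank=12, row=2, pile=8): pile = 8, does not pass → Negative.

Negative, Negative, Positive, Negative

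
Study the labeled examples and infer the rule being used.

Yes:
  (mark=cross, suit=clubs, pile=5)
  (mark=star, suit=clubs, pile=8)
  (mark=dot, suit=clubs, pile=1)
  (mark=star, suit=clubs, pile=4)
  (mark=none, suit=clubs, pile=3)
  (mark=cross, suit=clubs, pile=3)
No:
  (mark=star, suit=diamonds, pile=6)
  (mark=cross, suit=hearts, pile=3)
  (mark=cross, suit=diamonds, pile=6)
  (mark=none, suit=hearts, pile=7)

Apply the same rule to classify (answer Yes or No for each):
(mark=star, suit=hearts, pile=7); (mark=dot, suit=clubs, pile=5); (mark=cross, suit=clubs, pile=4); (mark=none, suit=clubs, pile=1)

No, Yes, Yes, Yes

Rule: suit is clubs. This holds for each 'Yes' example and fails for each 'No' one.
(mark=star, suit=hearts, pile=7): No (suit is hearts). (mark=dot, suit=clubs, pile=5): Yes (suit is clubs). (mark=cross, suit=clubs, pile=4): Yes (suit is clubs). (mark=none, suit=clubs, pile=1): Yes (suit is clubs).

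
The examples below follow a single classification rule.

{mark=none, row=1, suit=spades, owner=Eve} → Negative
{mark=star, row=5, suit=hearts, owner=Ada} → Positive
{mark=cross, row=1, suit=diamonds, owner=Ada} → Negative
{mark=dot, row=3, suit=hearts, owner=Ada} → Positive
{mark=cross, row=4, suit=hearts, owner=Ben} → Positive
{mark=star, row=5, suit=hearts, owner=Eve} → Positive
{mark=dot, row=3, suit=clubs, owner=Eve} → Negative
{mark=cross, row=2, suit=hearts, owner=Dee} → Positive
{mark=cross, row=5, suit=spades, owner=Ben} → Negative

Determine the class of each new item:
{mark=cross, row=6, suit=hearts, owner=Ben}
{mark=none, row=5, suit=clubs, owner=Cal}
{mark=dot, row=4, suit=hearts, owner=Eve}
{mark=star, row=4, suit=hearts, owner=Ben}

A rule that fits every label: suit is hearts — true of each 'Positive' example, false of each 'Negative' one.
Positive: {mark=cross, row=6, suit=hearts, owner=Ben}, since suit is hearts.
Negative: {mark=none, row=5, suit=clubs, owner=Cal}, since suit is clubs.
Positive: {mark=dot, row=4, suit=hearts, owner=Eve}, since suit is hearts.
Positive: {mark=star, row=4, suit=hearts, owner=Ben}, since suit is hearts.

Positive, Negative, Positive, Positive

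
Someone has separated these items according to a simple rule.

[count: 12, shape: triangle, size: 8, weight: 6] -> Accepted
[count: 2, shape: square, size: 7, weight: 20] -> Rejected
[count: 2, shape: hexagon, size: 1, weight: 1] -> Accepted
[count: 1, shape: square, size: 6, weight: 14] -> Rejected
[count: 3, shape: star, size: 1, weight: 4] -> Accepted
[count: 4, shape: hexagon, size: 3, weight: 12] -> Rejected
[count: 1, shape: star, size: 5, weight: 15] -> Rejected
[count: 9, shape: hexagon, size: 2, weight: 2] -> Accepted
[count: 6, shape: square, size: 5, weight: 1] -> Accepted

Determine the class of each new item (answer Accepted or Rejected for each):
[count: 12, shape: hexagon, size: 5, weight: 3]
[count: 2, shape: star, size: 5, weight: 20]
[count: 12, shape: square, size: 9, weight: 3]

Accepted, Rejected, Accepted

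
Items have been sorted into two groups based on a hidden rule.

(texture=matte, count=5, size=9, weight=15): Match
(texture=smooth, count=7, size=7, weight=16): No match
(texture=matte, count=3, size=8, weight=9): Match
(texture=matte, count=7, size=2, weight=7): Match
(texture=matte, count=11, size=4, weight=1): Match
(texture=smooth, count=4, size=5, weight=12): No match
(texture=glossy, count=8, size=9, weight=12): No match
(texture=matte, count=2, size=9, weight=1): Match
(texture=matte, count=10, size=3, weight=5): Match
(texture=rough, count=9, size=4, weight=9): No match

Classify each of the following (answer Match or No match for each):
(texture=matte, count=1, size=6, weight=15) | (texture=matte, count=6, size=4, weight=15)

Match, Match

Looking at the examples, the only property every 'Match' case has and every 'No match' case lacks is: texture is matte.
Match: (texture=matte, count=1, size=6, weight=15), since texture is matte. Match: (texture=matte, count=6, size=4, weight=15), since texture is matte.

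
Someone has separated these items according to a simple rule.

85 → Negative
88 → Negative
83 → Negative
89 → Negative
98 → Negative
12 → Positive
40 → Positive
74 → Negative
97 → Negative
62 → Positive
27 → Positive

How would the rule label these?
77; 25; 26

Negative, Positive, Positive

All 'Positive' examples share one property — at most 62 — and every 'Negative' example lacks it.
77: 77 > 62 — fails this test, so Negative. 25: 25 ≤ 62 — qualifies, so Positive. 26: 26 ≤ 62 — qualifies, so Positive.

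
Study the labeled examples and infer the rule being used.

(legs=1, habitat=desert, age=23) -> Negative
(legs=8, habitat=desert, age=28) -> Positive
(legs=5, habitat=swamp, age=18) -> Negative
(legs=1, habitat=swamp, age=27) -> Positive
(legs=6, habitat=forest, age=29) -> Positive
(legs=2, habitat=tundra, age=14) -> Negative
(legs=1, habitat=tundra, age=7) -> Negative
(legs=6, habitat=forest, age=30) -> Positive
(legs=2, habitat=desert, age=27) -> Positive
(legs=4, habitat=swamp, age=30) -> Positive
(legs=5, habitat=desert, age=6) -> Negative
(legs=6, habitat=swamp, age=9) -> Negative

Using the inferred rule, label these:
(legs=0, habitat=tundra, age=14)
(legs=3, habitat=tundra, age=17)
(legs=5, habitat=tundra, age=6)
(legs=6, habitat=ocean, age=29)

The common property of the 'Positive' items is: age ≥ 27. No 'Negative' item has it.
(legs=0, habitat=tundra, age=14): age = 14 — does not satisfy this, so Negative.
(legs=3, habitat=tundra, age=17): age = 17 — does not satisfy this, so Negative.
(legs=5, habitat=tundra, age=6): age = 6 — does not satisfy this, so Negative.
(legs=6, habitat=ocean, age=29): age = 29 — matches, so Positive.

Negative, Negative, Negative, Positive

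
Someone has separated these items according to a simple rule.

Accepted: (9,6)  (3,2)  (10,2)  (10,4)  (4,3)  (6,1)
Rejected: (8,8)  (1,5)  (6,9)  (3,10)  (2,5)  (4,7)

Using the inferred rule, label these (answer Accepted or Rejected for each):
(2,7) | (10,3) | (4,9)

Rule: first > second. This holds for each 'Accepted' example and fails for each 'Rejected' one.
Rejected: (2,7), since 2 < 7.
Accepted: (10,3), since 10 > 3.
Rejected: (4,9), since 4 < 9.

Rejected, Accepted, Rejected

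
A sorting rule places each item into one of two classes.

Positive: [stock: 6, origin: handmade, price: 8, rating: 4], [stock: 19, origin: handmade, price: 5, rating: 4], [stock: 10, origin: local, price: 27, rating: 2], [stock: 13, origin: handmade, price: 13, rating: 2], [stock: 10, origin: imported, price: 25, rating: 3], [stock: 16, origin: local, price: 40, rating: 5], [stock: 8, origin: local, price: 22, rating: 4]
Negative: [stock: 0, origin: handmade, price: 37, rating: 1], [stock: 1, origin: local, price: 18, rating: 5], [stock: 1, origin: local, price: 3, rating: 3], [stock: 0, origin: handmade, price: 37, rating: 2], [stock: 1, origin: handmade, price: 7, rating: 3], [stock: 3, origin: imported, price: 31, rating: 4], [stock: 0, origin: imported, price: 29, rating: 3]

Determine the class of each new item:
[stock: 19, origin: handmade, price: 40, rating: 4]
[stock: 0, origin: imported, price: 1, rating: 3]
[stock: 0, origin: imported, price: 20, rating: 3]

Positive, Negative, Negative

The common property of the 'Positive' items is: stock ≥ 6. No 'Negative' item has it.
[stock: 19, origin: handmade, price: 40, rating: 4]: stock = 19 — checks out, so Positive. [stock: 0, origin: imported, price: 1, rating: 3]: stock = 0 — doesn't qualify, so Negative. [stock: 0, origin: imported, price: 20, rating: 3]: stock = 0 — doesn't qualify, so Negative.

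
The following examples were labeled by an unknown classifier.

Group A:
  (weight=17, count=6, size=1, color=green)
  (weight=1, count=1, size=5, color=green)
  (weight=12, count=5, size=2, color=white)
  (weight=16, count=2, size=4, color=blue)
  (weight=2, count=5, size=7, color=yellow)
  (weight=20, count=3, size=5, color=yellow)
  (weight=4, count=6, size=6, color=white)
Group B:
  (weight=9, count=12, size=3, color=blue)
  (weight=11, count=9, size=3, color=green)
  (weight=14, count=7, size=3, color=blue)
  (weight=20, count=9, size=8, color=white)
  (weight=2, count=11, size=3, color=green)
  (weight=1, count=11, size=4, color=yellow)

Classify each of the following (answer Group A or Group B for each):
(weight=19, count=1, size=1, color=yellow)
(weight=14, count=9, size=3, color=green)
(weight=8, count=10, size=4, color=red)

The rule appears to be: count ≤ 6.
(weight=19, count=1, size=1, color=yellow) — count = 1, hence Group A.
(weight=14, count=9, size=3, color=green) — count = 9, hence Group B.
(weight=8, count=10, size=4, color=red) — count = 10, hence Group B.

Group A, Group B, Group B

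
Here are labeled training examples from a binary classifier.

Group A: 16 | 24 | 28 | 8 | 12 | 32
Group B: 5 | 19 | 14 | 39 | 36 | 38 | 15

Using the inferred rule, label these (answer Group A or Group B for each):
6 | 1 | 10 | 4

The rule appears to be: multiple of 4 AND at most 32.
6 — 6 = 4·1 + 2, 6 ≤ 32, hence Group B.
1 — 1 = 4·0 + 1, 1 ≤ 32, hence Group B.
10 — 10 = 4·2 + 2, 10 ≤ 32, hence Group B.
4 — 4 = 4·1, 4 ≤ 32, hence Group A.

Group B, Group B, Group B, Group A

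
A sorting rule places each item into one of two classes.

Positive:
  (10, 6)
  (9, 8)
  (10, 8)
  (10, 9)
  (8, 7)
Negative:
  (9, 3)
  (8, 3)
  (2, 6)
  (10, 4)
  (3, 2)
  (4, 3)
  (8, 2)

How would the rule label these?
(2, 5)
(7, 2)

Negative, Negative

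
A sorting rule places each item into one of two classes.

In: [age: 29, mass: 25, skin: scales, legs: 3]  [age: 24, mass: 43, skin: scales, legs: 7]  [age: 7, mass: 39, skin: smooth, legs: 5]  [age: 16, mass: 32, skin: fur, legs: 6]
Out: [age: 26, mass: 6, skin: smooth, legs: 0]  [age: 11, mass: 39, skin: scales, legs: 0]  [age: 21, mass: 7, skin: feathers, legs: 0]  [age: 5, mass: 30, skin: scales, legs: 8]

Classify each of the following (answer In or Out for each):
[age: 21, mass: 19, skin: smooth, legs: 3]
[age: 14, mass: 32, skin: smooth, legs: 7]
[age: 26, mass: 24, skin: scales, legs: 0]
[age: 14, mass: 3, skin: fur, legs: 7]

In, In, Out, In

A rule that fits every label: legs ≥ 3 AND age ≥ 7 — true of each 'In' example, false of each 'Out' one.
[age: 21, mass: 19, skin: smooth, legs: 3]: legs = 3, age = 21, fits → In.
[age: 14, mass: 32, skin: smooth, legs: 7]: legs = 7, age = 14, fits → In.
[age: 26, mass: 24, skin: scales, legs: 0]: legs = 0, age = 26, does not pass → Out.
[age: 14, mass: 3, skin: fur, legs: 7]: legs = 7, age = 14, fits → In.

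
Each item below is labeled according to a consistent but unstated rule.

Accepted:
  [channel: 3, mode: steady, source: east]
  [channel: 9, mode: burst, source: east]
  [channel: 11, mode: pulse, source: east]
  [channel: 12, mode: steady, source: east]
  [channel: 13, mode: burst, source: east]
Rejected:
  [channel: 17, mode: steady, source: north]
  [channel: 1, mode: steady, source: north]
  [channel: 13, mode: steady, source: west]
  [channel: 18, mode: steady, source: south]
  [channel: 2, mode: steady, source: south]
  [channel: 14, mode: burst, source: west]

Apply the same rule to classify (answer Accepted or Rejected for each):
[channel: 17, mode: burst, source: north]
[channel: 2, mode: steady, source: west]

The pattern is that an item is 'Accepted' exactly when: source is east.
Rejected: [channel: 17, mode: burst, source: north], since source is north. Rejected: [channel: 2, mode: steady, source: west], since source is west.

Rejected, Rejected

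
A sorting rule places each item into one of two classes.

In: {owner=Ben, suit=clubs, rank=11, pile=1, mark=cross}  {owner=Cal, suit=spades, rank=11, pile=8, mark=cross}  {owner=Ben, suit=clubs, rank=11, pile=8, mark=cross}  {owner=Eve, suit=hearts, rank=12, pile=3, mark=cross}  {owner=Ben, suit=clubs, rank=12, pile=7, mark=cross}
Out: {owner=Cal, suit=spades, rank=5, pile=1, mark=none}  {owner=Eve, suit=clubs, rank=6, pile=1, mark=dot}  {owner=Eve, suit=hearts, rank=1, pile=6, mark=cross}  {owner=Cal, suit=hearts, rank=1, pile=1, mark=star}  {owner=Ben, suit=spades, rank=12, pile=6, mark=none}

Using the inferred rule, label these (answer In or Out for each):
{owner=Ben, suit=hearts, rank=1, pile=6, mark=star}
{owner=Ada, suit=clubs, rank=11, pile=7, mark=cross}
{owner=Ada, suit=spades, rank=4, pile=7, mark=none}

Out, In, Out

The classifier is using: mark is cross AND rank ≥ 5.
{owner=Ben, suit=hearts, rank=1, pile=6, mark=star} — mark is star, rank = 1, hence Out. {owner=Ada, suit=clubs, rank=11, pile=7, mark=cross} — mark is cross, rank = 11, hence In. {owner=Ada, suit=spades, rank=4, pile=7, mark=none} — mark is none, rank = 4, hence Out.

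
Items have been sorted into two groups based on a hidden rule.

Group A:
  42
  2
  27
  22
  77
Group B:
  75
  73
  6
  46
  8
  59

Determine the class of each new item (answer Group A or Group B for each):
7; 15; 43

The simplest hypothesis consistent with all the labels is: ≡ 2 (mod 5).
7 — 7 mod 5 = 2, hence Group A.
15 — 15 mod 5 = 0, hence Group B.
43 — 43 mod 5 = 3, hence Group B.

Group A, Group B, Group B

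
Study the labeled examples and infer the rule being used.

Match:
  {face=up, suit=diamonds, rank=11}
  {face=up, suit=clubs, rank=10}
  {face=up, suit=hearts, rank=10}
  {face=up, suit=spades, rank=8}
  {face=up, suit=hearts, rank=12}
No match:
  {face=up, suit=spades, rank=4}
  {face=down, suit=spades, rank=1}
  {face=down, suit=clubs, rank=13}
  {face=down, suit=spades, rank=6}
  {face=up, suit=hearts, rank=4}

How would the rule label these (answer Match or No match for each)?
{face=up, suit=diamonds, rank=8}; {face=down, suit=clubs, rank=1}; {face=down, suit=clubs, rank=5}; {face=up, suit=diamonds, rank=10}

Match, No match, No match, Match

The common property of the 'Match' items is: face is up AND rank ≥ 6. No 'No match' item has it.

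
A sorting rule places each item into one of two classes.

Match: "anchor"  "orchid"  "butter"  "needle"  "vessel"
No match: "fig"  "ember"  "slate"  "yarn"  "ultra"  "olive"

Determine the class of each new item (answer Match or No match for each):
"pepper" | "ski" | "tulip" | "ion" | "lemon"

Match, No match, No match, No match, No match

All 'Match' examples share one property — length 6 — and every 'No match' example lacks it.
"pepper" — length 6, hence Match. "ski" — length 3, hence No match. "tulip" — length 5, hence No match. "ion" — length 3, hence No match. "lemon" — length 5, hence No match.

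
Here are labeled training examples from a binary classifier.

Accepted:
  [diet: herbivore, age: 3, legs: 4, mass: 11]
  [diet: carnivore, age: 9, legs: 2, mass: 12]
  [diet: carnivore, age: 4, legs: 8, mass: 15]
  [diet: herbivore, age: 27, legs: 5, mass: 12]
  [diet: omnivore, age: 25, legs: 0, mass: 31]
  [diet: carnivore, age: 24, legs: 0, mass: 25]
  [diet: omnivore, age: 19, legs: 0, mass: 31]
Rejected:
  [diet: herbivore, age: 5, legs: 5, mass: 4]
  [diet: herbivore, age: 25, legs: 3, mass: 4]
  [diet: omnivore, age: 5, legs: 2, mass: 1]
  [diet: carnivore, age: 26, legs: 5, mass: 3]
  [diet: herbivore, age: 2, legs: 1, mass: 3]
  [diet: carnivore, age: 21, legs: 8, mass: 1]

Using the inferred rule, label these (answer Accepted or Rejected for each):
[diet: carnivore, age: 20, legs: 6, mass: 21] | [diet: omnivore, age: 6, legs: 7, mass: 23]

The common property of the 'Accepted' items is: mass ≥ 11. No 'Rejected' item has it.
Accepted: [diet: carnivore, age: 20, legs: 6, mass: 21], since mass = 21.
Accepted: [diet: omnivore, age: 6, legs: 7, mass: 23], since mass = 23.

Accepted, Accepted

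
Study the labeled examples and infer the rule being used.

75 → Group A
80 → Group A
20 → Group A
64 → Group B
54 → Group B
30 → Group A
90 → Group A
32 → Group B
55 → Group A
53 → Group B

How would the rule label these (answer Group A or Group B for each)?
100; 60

Group A, Group A

'Group A' ⟺ multiple of 5.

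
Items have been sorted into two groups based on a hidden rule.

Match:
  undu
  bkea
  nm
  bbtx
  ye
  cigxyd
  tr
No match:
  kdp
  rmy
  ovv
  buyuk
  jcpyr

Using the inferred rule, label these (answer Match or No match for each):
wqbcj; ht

The classifier is using: even length.

No match, Match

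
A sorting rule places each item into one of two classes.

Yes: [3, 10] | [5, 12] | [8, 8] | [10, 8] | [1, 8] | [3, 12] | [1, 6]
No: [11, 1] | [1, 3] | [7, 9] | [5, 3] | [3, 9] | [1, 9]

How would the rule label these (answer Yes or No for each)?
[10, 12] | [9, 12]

Yes, Yes

One predicate separates the groups cleanly: second is even.
[10, 12]: second 12 — fits, so Yes. [9, 12]: second 12 — fits, so Yes.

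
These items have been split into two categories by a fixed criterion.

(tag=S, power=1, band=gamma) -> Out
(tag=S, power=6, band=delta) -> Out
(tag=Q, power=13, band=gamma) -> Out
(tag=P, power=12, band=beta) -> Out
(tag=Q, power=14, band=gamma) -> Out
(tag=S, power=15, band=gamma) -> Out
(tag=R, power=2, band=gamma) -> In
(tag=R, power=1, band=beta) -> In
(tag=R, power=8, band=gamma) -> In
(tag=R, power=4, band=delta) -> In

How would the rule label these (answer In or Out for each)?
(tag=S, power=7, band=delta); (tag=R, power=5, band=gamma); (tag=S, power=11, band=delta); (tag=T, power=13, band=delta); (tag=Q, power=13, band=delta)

Looking at the examples, the only property every 'In' case has and every 'Out' case lacks is: tag is R.
(tag=S, power=7, band=delta): tag is S — does not pass, so Out. (tag=R, power=5, band=gamma): tag is R — meets the rule, so In. (tag=S, power=11, band=delta): tag is S — does not pass, so Out. (tag=T, power=13, band=delta): tag is T — does not pass, so Out. (tag=Q, power=13, band=delta): tag is Q — does not pass, so Out.

Out, In, Out, Out, Out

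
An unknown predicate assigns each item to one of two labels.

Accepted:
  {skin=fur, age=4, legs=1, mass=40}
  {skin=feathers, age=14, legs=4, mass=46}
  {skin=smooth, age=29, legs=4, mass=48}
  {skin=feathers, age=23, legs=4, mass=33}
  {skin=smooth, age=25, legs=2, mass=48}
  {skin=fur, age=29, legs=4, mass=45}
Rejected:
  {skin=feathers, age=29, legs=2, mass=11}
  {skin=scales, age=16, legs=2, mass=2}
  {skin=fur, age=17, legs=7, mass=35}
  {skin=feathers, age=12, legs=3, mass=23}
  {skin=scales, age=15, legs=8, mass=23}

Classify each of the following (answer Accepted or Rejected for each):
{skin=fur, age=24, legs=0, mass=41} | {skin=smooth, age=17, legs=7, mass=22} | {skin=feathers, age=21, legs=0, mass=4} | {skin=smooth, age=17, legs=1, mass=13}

The classifier is using: legs ≤ 4 AND mass ≥ 33.
{skin=fur, age=24, legs=0, mass=41}: Accepted (legs = 0, mass = 41).
{skin=smooth, age=17, legs=7, mass=22}: Rejected (legs = 7, mass = 22).
{skin=feathers, age=21, legs=0, mass=4}: Rejected (legs = 0, mass = 4).
{skin=smooth, age=17, legs=1, mass=13}: Rejected (legs = 1, mass = 13).

Accepted, Rejected, Rejected, Rejected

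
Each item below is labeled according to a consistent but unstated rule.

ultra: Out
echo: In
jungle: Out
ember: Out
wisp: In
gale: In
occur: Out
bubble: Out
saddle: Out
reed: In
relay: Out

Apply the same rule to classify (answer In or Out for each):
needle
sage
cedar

Every 'In' example satisfies: length 4. None of the 'Out' examples do.
needle → length 6 → Out.
sage → length 4 → In.
cedar → length 5 → Out.

Out, In, Out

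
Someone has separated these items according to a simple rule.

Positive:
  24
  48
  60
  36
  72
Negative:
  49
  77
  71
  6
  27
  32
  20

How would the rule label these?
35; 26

The rule appears to be: multiple of 12.

Negative, Negative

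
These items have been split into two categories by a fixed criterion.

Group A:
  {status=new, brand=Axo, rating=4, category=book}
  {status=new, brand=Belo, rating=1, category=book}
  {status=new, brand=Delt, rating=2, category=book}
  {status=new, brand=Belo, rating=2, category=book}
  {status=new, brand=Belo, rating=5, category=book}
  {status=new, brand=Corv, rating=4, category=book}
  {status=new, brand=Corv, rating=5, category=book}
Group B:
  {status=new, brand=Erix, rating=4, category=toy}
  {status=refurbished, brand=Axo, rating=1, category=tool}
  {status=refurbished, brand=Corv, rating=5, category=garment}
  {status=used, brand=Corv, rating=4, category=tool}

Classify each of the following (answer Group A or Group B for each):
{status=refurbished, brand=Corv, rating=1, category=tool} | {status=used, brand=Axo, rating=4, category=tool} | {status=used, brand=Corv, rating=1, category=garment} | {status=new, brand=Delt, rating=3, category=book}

A rule that fits every label: category is book — true of each 'Group A' example, false of each 'Group B' one.
{status=refurbished, brand=Corv, rating=1, category=tool}: category is tool, does not pass → Group B. {status=used, brand=Axo, rating=4, category=tool}: category is tool, does not pass → Group B. {status=used, brand=Corv, rating=1, category=garment}: category is garment, does not pass → Group B. {status=new, brand=Delt, rating=3, category=book}: category is book, qualifies → Group A.

Group B, Group B, Group B, Group A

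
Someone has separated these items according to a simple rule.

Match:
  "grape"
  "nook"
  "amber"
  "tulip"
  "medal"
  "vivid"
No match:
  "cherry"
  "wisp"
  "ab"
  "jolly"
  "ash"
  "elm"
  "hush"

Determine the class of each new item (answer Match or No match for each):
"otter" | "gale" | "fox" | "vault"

The simplest hypothesis consistent with all the labels is: has ≥ 2 vowels.
"otter" → 2 vowels → Match.
"gale" → 2 vowels → Match.
"fox" → 1 vowel → No match.
"vault" → 2 vowels → Match.

Match, Match, No match, Match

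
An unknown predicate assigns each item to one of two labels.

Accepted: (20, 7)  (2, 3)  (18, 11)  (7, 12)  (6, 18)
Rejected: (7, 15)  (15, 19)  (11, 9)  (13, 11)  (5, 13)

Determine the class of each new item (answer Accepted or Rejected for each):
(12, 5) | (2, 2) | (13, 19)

Accepted, Accepted, Rejected

The simplest hypothesis consistent with all the labels is: product is even.
Accepted: (12, 5), since 12·5 = 60. Accepted: (2, 2), since 2·2 = 4. Rejected: (13, 19), since 13·19 = 247.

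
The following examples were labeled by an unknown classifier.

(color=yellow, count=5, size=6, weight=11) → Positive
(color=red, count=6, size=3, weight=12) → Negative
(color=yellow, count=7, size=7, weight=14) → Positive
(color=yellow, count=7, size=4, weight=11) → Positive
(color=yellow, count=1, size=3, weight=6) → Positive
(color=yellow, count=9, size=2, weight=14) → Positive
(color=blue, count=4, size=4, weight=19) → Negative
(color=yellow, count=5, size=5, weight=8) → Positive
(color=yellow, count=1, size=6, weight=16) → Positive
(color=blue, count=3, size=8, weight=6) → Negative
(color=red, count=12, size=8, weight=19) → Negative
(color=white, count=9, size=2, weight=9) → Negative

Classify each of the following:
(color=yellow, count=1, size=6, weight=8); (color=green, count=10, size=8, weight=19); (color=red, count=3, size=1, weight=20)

Positive, Negative, Negative

Looking at the examples, the only property every 'Positive' case has and every 'Negative' case lacks is: color is yellow.
Positive: (color=yellow, count=1, size=6, weight=8), since color is yellow.
Negative: (color=green, count=10, size=8, weight=19), since color is green.
Negative: (color=red, count=3, size=1, weight=20), since color is red.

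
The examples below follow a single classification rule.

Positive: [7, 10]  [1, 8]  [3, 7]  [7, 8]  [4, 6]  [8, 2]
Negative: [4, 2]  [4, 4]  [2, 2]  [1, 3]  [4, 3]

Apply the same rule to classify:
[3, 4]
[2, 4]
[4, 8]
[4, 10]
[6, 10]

All 'Positive' examples share one property — sum ≥ 9 — and every 'Negative' example lacks it.
[3, 4] → 3+4 = 7 → Negative. [2, 4] → 2+4 = 6 → Negative. [4, 8] → 4+8 = 12 → Positive. [4, 10] → 4+10 = 14 → Positive. [6, 10] → 6+10 = 16 → Positive.

Negative, Negative, Positive, Positive, Positive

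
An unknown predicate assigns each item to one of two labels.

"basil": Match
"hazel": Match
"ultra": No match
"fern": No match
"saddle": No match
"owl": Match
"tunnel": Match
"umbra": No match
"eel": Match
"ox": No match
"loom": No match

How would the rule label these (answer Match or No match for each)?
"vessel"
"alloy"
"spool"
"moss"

Match, No match, Match, No match

'Match' ⟺ ends with 'l'.
Match: "vessel", since ends with 'l'.
No match: "alloy", since ends with 'y'.
Match: "spool", since ends with 'l'.
No match: "moss", since ends with 's'.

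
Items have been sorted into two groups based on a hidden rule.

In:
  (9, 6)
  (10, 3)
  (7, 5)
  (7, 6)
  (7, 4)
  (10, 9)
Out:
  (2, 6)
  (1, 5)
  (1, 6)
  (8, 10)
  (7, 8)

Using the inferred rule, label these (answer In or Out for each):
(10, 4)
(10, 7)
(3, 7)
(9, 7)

The pattern is that an item is 'In' exactly when: first > second.
(10, 4): In (10 > 4). (10, 7): In (10 > 7). (3, 7): Out (3 < 7). (9, 7): In (9 > 7).

In, In, Out, In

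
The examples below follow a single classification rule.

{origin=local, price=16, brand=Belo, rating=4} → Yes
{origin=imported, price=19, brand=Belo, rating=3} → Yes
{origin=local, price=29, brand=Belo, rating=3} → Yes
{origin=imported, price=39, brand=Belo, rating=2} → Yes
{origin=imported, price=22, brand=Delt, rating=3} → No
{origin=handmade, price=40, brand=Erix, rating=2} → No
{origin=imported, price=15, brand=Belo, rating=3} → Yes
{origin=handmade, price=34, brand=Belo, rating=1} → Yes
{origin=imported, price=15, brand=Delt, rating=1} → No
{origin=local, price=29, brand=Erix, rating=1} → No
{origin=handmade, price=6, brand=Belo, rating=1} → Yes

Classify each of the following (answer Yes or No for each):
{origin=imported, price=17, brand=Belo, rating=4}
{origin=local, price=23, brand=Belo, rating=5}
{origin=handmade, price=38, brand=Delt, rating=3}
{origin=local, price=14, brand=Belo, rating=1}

Yes, Yes, No, Yes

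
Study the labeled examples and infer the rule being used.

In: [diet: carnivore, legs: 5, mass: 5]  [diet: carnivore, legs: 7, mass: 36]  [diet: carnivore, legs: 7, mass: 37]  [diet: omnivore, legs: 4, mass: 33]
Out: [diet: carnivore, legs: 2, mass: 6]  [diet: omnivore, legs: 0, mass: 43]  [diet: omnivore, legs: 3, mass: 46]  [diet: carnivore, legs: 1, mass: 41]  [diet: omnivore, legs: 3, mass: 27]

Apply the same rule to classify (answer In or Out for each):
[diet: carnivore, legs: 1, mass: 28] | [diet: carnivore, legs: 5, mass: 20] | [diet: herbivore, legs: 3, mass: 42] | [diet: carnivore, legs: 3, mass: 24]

The pattern is that an item is 'In' exactly when: legs ≥ 4.
[diet: carnivore, legs: 1, mass: 28]: legs = 1, does not satisfy this → Out.
[diet: carnivore, legs: 5, mass: 20]: legs = 5, has this property → In.
[diet: herbivore, legs: 3, mass: 42]: legs = 3, does not satisfy this → Out.
[diet: carnivore, legs: 3, mass: 24]: legs = 3, does not satisfy this → Out.

Out, In, Out, Out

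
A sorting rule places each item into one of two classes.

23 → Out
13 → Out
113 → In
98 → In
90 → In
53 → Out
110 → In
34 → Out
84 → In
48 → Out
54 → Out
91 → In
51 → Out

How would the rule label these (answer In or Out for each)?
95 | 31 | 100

In, Out, In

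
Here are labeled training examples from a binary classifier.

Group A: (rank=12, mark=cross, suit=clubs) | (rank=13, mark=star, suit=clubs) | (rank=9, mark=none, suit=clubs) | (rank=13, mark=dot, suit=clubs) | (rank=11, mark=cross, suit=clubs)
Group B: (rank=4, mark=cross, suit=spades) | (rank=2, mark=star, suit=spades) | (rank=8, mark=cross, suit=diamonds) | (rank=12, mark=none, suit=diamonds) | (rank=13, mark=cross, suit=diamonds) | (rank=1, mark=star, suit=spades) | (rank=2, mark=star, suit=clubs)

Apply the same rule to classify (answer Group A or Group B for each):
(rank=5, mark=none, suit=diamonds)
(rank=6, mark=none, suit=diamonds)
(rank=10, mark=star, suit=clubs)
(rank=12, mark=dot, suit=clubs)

Group B, Group B, Group A, Group A

Every 'Group A' example satisfies: suit is clubs AND rank ≥ 4. None of the 'Group B' examples do.
(rank=5, mark=none, suit=diamonds) — suit is diamonds, rank = 5, hence Group B.
(rank=6, mark=none, suit=diamonds) — suit is diamonds, rank = 6, hence Group B.
(rank=10, mark=star, suit=clubs) — suit is clubs, rank = 10, hence Group A.
(rank=12, mark=dot, suit=clubs) — suit is clubs, rank = 12, hence Group A.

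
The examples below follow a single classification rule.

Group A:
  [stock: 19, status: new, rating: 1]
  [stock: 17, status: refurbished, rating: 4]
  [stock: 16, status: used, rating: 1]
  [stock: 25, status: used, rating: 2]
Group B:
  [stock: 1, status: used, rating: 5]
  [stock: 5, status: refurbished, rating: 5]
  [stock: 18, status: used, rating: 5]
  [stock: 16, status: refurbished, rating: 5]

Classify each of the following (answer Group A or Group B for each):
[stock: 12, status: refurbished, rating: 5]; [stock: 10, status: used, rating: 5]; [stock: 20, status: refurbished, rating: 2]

Group B, Group B, Group A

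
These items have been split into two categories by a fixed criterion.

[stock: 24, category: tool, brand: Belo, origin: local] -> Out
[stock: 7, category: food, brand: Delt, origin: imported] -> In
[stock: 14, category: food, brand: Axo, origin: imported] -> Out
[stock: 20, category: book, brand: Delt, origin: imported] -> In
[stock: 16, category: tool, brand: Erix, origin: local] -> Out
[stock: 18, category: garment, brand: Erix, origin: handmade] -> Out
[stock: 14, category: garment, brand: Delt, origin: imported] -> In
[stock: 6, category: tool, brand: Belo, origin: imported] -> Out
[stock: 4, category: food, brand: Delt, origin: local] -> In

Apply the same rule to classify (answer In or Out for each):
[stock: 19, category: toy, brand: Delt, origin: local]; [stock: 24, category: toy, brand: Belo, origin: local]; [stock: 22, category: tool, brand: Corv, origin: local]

In, Out, Out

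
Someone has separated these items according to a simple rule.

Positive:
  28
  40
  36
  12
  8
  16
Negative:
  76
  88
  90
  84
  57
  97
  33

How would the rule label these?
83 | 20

Every 'Positive' example satisfies: even AND at most 40. None of the 'Negative' examples do.
83 — 83 is odd, 83 > 40, hence Negative. 20 — 20 is even, 20 ≤ 40, hence Positive.

Negative, Positive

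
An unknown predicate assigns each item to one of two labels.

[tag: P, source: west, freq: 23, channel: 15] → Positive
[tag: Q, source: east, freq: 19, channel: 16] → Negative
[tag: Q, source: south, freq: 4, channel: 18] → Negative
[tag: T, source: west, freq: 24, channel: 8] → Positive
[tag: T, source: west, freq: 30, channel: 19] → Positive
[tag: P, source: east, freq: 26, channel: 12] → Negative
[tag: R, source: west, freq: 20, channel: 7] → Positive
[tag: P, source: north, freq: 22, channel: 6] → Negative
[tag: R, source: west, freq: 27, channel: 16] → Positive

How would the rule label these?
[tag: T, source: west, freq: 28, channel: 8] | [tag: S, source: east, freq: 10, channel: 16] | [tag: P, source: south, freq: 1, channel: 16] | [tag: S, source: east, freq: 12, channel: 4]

The pattern is that an item is 'Positive' exactly when: source is west.
[tag: T, source: west, freq: 28, channel: 8] — source is west, hence Positive. [tag: S, source: east, freq: 10, channel: 16] — source is east, hence Negative. [tag: P, source: south, freq: 1, channel: 16] — source is south, hence Negative. [tag: S, source: east, freq: 12, channel: 4] — source is east, hence Negative.

Positive, Negative, Negative, Negative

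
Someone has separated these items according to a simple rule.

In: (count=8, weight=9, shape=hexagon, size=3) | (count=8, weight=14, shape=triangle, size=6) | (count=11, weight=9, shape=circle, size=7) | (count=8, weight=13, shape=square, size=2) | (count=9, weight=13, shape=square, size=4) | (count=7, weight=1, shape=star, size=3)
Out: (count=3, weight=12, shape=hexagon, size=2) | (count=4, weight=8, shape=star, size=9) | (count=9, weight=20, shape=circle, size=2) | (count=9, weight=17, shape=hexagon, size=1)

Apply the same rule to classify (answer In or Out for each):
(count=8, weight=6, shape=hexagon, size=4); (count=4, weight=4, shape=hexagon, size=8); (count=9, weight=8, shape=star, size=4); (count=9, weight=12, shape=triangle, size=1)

In, Out, In, In

All 'In' examples share one property — weight ≤ 14 AND count ≥ 7 — and every 'Out' example lacks it.
(count=8, weight=6, shape=hexagon, size=4): In (weight = 6, count = 8). (count=4, weight=4, shape=hexagon, size=8): Out (weight = 4, count = 4). (count=9, weight=8, shape=star, size=4): In (weight = 8, count = 9). (count=9, weight=12, shape=triangle, size=1): In (weight = 12, count = 9).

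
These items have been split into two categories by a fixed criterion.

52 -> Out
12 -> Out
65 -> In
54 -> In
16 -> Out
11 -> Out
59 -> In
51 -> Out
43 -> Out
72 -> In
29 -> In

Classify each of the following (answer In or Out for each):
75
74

'In' ⟺ digit sum ≥ 8.

In, In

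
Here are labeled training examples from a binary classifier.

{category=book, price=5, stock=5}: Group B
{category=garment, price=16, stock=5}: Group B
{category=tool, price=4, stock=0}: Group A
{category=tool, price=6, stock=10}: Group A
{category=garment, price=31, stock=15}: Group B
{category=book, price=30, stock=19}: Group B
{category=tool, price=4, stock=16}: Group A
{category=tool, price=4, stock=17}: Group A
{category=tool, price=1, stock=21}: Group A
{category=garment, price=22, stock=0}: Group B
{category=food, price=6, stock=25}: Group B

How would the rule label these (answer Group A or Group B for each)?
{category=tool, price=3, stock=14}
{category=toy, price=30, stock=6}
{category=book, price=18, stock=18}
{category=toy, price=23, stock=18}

Group A, Group B, Group B, Group B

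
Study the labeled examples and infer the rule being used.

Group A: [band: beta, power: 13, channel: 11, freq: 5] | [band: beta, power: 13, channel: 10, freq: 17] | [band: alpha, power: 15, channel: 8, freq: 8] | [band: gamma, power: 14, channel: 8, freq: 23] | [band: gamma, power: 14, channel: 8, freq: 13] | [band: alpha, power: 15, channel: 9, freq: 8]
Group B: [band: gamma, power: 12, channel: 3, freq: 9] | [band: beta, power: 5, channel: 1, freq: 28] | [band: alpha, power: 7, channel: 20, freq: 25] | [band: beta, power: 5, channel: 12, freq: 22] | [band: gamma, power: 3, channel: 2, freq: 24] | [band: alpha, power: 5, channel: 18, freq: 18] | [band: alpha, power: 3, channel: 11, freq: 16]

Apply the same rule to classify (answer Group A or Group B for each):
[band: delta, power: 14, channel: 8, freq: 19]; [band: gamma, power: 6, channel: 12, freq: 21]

'Group A' ⟺ power ≥ 13.
[band: delta, power: 14, channel: 8, freq: 19]: Group A (power = 14).
[band: gamma, power: 6, channel: 12, freq: 21]: Group B (power = 6).

Group A, Group B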